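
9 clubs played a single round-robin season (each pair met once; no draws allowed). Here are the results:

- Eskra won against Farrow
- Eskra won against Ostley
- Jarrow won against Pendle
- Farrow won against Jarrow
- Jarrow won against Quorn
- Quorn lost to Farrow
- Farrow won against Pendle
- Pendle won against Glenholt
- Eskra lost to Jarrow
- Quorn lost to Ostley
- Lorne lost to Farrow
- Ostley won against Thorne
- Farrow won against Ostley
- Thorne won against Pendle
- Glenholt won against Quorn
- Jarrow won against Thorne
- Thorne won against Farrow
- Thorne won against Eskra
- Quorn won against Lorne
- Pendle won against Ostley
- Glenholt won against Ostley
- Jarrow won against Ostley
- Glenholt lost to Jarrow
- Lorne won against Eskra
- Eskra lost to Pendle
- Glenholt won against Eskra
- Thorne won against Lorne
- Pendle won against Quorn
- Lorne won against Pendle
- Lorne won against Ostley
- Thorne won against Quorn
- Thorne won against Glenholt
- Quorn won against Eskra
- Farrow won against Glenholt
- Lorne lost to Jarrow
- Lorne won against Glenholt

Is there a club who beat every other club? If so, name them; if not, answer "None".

Highest win total is Jarrow with 7 (out of 8 possible).
Jarrow lost to Farrow, so no club went undefeated.

None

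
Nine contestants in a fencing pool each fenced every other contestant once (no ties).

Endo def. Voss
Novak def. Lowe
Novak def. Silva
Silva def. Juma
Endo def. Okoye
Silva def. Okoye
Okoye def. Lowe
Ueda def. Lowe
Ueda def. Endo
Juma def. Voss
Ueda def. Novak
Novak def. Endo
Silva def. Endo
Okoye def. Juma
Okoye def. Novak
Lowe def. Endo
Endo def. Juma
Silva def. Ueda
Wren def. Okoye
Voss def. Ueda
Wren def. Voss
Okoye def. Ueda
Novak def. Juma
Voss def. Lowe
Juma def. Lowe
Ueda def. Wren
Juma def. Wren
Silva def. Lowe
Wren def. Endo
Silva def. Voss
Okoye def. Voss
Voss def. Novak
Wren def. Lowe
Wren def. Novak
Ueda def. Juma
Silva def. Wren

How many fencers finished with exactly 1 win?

Win totals: Lowe 1, Silva 7, Voss 3, Novak 4, Ueda 5, Wren 5, Okoye 5, Juma 3, Endo 3.
Exactly 1: Lowe — 1 fencer.

1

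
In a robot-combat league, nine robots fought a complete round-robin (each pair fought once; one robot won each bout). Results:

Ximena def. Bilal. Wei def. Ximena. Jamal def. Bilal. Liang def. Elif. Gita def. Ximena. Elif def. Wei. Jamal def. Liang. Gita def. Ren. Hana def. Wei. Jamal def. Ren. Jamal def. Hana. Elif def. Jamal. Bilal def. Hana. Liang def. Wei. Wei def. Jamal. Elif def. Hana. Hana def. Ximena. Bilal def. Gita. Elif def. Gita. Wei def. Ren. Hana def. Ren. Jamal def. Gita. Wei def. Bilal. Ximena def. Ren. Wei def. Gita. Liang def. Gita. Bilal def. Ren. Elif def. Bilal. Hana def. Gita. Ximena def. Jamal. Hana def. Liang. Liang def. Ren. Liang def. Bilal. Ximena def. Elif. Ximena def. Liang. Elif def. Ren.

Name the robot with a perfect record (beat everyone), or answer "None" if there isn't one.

None

Highest win total is Elif with 6 (out of 8 possible).
Elif lost to Liang, Ximena, so no robot went undefeated.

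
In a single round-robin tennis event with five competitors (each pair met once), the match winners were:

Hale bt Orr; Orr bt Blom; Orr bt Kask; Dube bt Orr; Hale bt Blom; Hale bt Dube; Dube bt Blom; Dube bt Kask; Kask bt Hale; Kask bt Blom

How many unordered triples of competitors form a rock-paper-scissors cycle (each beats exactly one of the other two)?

Win totals: Orr 2, Hale 3, Blom 0, Dube 3, Kask 2.
A competitor with w wins dominates both others in C(w,2) triples; summing gives 1 + 3 + 0 + 3 + 1 = 8 transitive triples.
Total triples C(5,3) = 10, so cyclic triples = 10 − 8 = 2.

2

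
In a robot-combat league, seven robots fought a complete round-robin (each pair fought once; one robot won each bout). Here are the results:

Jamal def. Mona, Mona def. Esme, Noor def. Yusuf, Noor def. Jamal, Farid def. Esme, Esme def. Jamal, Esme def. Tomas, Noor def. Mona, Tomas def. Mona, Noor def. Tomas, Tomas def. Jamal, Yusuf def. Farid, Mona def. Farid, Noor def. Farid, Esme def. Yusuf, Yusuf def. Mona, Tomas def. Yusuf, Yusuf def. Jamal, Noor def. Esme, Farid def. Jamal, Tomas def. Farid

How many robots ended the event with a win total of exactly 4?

1

Win totals: Esme 3, Farid 2, Jamal 1, Tomas 4, Noor 6, Mona 2, Yusuf 3.
Exactly 4: Tomas — 1 robot.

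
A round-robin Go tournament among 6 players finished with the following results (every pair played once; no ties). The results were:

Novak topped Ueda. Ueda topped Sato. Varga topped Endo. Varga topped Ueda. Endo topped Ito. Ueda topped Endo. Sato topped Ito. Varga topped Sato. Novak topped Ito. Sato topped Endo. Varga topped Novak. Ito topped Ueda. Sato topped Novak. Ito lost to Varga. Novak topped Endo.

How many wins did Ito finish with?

Ito's results: beat Ueda; lost to Sato, Varga, Novak, Endo.
That is 1 win.

1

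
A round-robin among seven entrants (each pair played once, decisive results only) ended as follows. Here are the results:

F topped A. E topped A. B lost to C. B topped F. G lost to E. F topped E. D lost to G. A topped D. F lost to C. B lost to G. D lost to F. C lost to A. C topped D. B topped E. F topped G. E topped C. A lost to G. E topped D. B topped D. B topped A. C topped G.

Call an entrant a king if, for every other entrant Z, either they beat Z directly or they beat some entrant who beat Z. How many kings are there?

A cannot reach E in two steps.
B reaches everyone (king).
C reaches everyone (king).
D cannot reach A, B, C, E, F, G in two steps.
E reaches everyone (king).
F reaches everyone (king).
G reaches everyone (king).
Kings: B, C, E, F, G — 5.

5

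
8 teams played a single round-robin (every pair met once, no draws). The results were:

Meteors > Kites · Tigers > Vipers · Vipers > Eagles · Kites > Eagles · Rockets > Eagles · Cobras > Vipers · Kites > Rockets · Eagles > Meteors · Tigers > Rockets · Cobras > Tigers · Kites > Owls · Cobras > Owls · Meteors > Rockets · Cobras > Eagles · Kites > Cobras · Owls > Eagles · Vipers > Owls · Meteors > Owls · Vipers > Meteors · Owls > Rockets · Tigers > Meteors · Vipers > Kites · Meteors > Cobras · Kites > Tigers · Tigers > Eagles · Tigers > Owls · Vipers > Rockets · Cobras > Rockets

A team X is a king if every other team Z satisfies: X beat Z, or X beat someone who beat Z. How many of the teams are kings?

5

Tigers reaches everyone (king).
Owls cannot reach Tigers, Cobras, Vipers, Kites in two steps.
Rockets cannot reach Tigers, Owls, Cobras, Vipers, Kites in two steps.
Cobras reaches everyone (king).
Meteors reaches everyone (king).
Eagles cannot reach Tigers, Vipers in two steps.
Vipers reaches everyone (king).
Kites reaches everyone (king).
Kings: Tigers, Cobras, Meteors, Vipers, Kites — 5.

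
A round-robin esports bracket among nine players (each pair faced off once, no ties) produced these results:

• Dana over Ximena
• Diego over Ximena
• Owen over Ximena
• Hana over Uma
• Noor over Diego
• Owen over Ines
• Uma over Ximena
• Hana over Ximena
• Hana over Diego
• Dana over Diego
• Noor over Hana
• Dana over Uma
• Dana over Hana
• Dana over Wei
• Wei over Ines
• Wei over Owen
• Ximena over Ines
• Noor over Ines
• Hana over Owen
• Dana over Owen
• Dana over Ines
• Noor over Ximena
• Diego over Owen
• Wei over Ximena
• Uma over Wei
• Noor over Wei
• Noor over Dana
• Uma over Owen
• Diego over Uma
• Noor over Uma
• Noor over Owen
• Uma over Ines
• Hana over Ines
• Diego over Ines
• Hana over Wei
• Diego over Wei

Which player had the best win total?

Noor

Win totals: Noor 8, Hana 6, Dana 7, Uma 4, Ines 0, Ximena 1, Owen 2, Wei 3, Diego 5.
Noor leads with 8 wins (next highest: 7).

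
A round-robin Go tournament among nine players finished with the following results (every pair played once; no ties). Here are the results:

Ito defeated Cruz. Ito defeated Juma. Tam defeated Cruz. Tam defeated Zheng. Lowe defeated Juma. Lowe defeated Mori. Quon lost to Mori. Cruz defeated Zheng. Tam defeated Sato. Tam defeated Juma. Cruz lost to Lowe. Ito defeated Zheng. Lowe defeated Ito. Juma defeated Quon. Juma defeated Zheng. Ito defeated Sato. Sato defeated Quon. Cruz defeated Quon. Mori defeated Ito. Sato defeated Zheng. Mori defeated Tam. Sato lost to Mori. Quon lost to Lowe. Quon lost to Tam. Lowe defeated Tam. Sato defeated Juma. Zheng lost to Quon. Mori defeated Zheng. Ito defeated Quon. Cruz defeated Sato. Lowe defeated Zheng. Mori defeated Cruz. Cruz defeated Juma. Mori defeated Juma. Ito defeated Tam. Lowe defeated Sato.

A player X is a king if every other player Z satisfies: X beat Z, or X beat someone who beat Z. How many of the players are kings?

Zheng cannot reach Sato, Ito, Mori, Cruz, Tam, Juma, Lowe, Quon in two steps.
Sato cannot reach Ito, Mori, Cruz, Tam, Lowe in two steps.
Ito cannot reach Mori, Lowe in two steps.
Mori cannot reach Lowe in two steps.
Cruz cannot reach Ito, Mori, Tam, Lowe in two steps.
Tam cannot reach Ito, Mori, Lowe in two steps.
Juma cannot reach Sato, Ito, Mori, Cruz, Tam, Lowe in two steps.
Lowe reaches everyone (king).
Quon cannot reach Sato, Ito, Mori, Cruz, Tam, Juma, Lowe in two steps.
Kings: Lowe — 1.

1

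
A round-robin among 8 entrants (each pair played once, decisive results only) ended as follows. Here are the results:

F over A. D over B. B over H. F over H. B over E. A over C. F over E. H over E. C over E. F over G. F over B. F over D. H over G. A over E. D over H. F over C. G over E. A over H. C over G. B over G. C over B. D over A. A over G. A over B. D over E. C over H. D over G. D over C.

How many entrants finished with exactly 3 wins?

Win totals: A 5, B 3, C 4, D 6, E 0, F 7, G 1, H 2.
Exactly 3: B — 1 entrant.

1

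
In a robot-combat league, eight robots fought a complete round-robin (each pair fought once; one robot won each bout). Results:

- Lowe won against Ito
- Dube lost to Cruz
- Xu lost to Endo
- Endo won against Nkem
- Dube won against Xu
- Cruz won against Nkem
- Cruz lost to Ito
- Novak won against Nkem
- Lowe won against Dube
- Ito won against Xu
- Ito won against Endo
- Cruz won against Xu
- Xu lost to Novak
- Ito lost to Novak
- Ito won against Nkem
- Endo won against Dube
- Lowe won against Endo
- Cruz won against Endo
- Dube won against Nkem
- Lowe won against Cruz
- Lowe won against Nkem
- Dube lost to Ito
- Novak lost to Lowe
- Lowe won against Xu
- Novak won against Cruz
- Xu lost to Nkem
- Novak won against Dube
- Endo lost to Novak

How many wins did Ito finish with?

5

Ito's results: beat Endo, Cruz, Dube, Nkem, Xu; lost to Lowe, Novak.
That is 5 wins.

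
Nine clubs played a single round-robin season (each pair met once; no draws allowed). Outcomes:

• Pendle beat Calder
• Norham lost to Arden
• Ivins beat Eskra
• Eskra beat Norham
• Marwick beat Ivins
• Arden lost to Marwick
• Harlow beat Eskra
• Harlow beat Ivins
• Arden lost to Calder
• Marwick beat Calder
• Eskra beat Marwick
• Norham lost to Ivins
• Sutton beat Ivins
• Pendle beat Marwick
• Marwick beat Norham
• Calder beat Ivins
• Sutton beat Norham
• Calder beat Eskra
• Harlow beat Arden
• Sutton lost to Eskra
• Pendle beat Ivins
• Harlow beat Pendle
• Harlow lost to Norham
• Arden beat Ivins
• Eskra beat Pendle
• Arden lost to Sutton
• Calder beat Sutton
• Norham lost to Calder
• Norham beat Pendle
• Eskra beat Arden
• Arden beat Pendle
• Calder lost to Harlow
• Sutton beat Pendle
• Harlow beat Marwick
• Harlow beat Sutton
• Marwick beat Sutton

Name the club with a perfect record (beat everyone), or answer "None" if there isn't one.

None

Highest win total is Harlow with 7 (out of 8 possible).
Harlow lost to Norham, so no club went undefeated.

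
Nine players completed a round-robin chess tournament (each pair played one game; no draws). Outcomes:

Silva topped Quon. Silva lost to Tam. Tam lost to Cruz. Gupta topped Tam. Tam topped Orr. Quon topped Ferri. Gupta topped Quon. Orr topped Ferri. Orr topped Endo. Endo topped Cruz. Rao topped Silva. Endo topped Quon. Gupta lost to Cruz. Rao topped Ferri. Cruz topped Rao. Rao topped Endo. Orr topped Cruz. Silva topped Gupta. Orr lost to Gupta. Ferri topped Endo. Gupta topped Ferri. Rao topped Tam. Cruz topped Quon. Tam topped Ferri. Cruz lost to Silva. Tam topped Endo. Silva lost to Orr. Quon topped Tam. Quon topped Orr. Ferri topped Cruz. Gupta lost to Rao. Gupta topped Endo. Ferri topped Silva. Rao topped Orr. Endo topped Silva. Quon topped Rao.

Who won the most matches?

Rao

Win totals: Orr 4, Gupta 5, Endo 3, Tam 4, Silva 3, Quon 4, Ferri 3, Rao 6, Cruz 4.
Rao leads with 6 wins (next highest: 5).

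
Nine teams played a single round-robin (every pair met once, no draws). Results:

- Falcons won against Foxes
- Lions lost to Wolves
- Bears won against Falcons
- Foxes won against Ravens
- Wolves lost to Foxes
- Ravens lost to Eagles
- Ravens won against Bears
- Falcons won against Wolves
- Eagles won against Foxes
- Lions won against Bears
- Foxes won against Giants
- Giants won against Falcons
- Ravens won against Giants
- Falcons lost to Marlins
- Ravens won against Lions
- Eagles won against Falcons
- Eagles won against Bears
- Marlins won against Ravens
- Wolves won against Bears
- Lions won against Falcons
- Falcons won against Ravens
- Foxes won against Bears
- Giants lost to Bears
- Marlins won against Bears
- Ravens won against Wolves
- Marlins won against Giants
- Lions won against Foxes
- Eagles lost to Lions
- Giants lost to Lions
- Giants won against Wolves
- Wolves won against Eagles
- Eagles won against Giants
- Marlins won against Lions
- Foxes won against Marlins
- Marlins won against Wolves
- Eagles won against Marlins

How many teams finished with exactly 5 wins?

2

Win totals: Marlins 6, Giants 2, Eagles 6, Foxes 5, Falcons 3, Bears 2, Lions 5, Wolves 3, Ravens 4.
Exactly 5: Foxes, Lions — 2 teams.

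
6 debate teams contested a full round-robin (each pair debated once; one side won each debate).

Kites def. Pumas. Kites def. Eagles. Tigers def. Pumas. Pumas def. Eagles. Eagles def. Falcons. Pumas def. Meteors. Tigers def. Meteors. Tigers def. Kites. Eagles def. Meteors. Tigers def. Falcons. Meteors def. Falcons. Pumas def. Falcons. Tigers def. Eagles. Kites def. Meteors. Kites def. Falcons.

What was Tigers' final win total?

5

Tigers' results: beat Meteors, Eagles, Kites, Falcons, Pumas; lost to no one.
That is 5 wins.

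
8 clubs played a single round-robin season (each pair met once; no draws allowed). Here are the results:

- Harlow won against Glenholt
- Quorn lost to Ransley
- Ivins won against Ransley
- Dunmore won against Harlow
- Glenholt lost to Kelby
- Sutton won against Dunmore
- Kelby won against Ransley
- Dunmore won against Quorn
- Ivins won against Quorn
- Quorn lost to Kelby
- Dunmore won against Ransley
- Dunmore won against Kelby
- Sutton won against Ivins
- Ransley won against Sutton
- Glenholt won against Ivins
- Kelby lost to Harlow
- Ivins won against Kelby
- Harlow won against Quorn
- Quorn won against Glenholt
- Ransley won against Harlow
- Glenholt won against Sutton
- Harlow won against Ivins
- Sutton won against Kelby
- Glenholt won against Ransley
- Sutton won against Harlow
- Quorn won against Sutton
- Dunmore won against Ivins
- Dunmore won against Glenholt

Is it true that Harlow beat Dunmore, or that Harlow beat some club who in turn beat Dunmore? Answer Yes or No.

Harlow did not beat Dunmore directly.
Harlow beat Glenholt, Kelby, Ivins, Quorn, but each of them lost to Dunmore. No two-step path.

No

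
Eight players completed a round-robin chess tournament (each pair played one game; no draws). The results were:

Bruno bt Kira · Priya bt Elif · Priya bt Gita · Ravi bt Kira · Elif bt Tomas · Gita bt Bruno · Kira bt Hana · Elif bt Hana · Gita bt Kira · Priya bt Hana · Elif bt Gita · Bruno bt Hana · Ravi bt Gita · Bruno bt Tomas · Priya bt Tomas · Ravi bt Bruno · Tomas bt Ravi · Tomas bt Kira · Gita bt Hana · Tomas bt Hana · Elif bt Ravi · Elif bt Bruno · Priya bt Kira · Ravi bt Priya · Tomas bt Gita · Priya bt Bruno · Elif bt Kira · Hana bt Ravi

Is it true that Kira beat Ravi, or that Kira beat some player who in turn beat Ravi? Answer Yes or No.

Yes

Kira did not beat Ravi directly.
Kira beat Hana. Of those, Hana beat Ravi.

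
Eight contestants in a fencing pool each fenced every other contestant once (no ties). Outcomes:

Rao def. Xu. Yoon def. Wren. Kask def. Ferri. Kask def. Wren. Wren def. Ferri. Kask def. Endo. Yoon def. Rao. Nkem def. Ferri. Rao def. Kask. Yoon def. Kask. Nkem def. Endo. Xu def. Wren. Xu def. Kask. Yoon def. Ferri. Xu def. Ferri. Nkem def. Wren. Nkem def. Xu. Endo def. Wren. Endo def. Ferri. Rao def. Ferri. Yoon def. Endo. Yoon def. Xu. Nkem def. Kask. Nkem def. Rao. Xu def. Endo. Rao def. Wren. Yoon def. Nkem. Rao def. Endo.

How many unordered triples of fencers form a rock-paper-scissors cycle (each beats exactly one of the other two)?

0

Win totals: Ferri 0, Xu 4, Yoon 7, Wren 1, Kask 3, Rao 5, Endo 2, Nkem 6.
A fencer with w wins dominates both others in C(w,2) triples; summing gives 0 + 6 + 21 + 0 + 3 + 10 + 1 + 15 = 56 transitive triples.
Total triples C(8,3) = 56, so cyclic triples = 56 − 56 = 0.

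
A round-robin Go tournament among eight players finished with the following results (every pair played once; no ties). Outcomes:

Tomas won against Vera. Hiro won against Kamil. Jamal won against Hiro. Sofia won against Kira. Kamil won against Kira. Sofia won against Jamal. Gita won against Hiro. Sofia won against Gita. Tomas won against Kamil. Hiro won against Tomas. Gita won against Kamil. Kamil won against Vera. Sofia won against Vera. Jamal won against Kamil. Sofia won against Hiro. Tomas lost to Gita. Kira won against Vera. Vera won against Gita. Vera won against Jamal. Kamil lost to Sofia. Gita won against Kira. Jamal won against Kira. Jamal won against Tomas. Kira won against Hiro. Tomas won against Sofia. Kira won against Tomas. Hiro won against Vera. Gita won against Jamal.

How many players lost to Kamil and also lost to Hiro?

1

Kamil beat: Kira, Vera.
Hiro beat: Kamil, Tomas, Vera.
Both beat: Vera — 1.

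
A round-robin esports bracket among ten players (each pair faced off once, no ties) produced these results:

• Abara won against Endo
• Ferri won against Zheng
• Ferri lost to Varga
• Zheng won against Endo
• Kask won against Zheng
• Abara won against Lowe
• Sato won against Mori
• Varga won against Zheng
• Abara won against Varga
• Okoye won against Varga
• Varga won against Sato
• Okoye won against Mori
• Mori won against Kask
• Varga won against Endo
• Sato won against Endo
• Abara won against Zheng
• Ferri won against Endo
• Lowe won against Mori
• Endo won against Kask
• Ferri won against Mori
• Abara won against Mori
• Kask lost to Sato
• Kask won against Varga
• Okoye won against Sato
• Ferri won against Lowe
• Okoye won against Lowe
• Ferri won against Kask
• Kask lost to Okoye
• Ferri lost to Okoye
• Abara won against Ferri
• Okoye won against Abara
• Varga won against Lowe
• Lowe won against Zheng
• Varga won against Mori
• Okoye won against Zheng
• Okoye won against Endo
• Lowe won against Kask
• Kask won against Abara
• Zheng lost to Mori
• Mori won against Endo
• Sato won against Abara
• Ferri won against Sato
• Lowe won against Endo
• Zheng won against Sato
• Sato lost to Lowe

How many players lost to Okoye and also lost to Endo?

Okoye beat: Zheng, Endo, Abara, Kask, Ferri, Mori, Varga, Sato, Lowe.
Endo beat: Kask.
Both beat: Kask — 1.

1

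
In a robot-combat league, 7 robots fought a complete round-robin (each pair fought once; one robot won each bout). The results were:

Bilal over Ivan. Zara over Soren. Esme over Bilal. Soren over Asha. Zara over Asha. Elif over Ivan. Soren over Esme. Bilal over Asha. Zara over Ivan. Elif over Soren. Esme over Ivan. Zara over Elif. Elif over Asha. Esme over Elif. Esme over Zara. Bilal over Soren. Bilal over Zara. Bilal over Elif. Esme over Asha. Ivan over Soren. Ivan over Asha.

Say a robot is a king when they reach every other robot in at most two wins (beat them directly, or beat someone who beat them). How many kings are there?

Zara cannot reach Bilal in two steps.
Asha cannot reach Zara, Soren, Elif, Bilal, Ivan, Esme in two steps.
Soren reaches everyone (king).
Elif cannot reach Zara, Bilal in two steps.
Bilal reaches everyone (king).
Ivan cannot reach Zara, Elif, Bilal in two steps.
Esme reaches everyone (king).
Kings: Soren, Bilal, Esme — 3.

3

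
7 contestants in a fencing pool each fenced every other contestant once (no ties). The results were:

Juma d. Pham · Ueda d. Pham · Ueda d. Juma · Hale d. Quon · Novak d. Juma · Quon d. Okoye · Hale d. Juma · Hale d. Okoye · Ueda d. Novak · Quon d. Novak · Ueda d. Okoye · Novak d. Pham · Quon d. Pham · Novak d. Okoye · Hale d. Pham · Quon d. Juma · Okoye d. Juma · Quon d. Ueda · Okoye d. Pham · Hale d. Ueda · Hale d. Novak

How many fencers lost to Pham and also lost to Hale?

0

Pham beat: no one.
Hale beat: Pham, Okoye, Novak, Ueda, Quon, Juma.
No one was beaten by both.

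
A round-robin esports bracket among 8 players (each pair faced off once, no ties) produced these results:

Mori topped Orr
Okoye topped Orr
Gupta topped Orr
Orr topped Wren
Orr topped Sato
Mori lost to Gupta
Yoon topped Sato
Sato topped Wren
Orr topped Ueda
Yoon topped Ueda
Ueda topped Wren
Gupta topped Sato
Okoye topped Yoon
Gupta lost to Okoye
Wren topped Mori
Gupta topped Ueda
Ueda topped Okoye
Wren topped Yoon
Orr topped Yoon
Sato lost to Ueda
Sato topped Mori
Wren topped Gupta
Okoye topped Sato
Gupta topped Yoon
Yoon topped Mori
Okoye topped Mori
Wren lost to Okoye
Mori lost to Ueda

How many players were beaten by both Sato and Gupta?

Sato beat: Mori, Wren.
Gupta beat: Mori, Ueda, Yoon, Orr, Sato.
Both beat: Mori — 1.

1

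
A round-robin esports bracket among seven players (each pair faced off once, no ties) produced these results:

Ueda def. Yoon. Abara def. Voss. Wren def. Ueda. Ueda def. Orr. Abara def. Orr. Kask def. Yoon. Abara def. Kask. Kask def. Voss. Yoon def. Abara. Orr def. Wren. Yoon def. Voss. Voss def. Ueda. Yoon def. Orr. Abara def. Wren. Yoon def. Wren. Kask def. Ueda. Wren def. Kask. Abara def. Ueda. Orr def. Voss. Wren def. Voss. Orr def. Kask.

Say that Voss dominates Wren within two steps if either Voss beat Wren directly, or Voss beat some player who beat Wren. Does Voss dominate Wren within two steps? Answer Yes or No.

No

Voss did not beat Wren directly.
Voss beat Ueda, but each of them lost to Wren. No two-step path.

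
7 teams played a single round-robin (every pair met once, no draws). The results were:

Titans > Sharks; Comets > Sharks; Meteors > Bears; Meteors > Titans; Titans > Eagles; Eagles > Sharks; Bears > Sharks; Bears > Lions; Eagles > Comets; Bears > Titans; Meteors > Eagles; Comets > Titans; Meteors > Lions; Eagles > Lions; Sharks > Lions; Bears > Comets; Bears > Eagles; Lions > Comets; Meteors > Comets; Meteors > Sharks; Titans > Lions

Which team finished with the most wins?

Win totals: Eagles 3, Sharks 1, Lions 1, Bears 5, Meteors 6, Titans 3, Comets 2.
Meteors leads with 6 wins (next highest: 5).

Meteors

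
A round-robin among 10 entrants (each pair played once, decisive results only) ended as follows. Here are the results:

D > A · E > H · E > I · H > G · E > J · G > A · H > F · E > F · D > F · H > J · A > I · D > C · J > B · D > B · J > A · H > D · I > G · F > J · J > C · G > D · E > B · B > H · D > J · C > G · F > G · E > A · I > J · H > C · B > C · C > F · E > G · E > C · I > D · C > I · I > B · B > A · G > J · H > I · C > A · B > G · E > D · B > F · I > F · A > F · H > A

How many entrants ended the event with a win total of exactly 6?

0

Win totals: A 2, B 5, C 4, D 5, E 9, F 2, G 3, H 7, I 5, J 3.
No entrant has exactly 6 wins.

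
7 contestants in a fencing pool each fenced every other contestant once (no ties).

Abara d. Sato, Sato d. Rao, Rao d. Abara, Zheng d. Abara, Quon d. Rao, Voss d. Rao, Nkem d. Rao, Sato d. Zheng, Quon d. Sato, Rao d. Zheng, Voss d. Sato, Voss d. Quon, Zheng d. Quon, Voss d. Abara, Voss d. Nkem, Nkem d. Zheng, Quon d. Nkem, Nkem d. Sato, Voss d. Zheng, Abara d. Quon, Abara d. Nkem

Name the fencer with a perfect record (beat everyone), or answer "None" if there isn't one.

Voss

Voss has 6 wins out of 6 opponents — a perfect record.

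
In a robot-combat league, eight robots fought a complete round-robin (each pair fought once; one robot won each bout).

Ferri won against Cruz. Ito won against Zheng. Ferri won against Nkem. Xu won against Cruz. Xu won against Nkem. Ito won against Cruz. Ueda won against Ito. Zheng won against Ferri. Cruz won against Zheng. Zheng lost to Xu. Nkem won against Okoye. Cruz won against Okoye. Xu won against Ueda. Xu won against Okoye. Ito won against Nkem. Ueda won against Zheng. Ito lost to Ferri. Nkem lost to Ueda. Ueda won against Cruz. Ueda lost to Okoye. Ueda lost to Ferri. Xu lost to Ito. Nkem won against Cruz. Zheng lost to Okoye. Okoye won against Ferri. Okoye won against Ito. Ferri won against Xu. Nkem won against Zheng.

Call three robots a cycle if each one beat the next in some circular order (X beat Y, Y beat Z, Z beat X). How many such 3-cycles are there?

Win totals: Okoye 4, Xu 5, Zheng 1, Ferri 5, Ito 4, Nkem 3, Cruz 2, Ueda 4.
A robot with w wins dominates both others in C(w,2) triples; summing gives 6 + 10 + 0 + 10 + 6 + 3 + 1 + 6 = 42 transitive triples.
Total triples C(8,3) = 56, so cyclic triples = 56 − 42 = 14.

14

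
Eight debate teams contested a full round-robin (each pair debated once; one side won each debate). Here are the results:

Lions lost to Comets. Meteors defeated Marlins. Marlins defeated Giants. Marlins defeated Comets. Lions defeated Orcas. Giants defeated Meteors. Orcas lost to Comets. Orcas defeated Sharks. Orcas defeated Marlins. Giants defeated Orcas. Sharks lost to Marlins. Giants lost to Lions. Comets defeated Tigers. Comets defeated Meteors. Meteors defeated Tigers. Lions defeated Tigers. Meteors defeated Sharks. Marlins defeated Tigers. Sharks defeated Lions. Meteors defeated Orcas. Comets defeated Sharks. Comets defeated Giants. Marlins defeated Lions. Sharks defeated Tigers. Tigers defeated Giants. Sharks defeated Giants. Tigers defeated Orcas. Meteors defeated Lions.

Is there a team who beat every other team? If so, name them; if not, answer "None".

None

Highest win total is Comets with 6 (out of 7 possible).
Comets lost to Marlins, so no team went undefeated.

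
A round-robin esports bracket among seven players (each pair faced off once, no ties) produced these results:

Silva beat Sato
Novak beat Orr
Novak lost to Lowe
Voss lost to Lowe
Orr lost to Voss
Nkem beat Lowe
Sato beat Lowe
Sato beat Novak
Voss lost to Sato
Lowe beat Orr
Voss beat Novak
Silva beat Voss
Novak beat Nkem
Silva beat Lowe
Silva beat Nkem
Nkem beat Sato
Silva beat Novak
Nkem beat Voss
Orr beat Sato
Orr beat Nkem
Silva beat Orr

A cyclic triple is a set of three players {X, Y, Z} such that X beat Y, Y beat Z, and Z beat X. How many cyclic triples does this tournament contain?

Win totals: Orr 2, Nkem 3, Lowe 3, Silva 6, Sato 3, Novak 2, Voss 2.
A player with w wins dominates both others in C(w,2) triples; summing gives 1 + 3 + 3 + 15 + 3 + 1 + 1 = 27 transitive triples.
Total triples C(7,3) = 35, so cyclic triples = 35 − 27 = 8.

8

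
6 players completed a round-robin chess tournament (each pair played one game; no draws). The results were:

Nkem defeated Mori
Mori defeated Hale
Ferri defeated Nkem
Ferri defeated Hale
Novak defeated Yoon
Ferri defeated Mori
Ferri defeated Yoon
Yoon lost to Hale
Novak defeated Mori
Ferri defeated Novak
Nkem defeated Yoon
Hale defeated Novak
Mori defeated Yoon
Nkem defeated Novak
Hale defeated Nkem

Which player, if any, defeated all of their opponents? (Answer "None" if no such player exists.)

Ferri

Ferri has 5 wins out of 5 opponents — a perfect record.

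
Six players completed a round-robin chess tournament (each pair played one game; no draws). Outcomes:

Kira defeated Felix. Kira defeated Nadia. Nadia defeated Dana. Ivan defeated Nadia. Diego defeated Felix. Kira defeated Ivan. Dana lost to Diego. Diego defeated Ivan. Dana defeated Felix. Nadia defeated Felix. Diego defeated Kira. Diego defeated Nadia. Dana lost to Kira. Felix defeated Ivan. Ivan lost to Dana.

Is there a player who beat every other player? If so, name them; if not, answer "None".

Diego has 5 wins out of 5 opponents — a perfect record.

Diego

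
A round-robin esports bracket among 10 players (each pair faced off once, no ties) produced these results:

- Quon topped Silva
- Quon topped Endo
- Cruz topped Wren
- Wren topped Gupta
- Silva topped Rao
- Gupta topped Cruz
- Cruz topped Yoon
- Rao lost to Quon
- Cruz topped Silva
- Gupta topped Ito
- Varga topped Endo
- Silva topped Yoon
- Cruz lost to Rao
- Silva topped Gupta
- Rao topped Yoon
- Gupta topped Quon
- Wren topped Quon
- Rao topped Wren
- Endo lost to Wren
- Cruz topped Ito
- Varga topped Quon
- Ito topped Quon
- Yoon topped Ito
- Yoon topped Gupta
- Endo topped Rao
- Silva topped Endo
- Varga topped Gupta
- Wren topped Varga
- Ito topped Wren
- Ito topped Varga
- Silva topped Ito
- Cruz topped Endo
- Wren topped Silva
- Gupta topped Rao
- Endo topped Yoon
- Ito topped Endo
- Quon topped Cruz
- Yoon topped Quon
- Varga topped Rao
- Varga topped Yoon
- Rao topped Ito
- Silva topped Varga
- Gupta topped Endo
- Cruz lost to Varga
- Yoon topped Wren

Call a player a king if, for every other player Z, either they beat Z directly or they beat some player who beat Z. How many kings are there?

9

Quon reaches everyone (king).
Varga reaches everyone (king).
Gupta reaches everyone (king).
Cruz reaches everyone (king).
Endo cannot reach Varga, Silva in two steps.
Wren reaches everyone (king).
Silva reaches everyone (king).
Ito reaches everyone (king).
Rao reaches everyone (king).
Yoon reaches everyone (king).
Kings: Quon, Varga, Gupta, Cruz, Wren, Silva, Ito, Rao, Yoon — 9.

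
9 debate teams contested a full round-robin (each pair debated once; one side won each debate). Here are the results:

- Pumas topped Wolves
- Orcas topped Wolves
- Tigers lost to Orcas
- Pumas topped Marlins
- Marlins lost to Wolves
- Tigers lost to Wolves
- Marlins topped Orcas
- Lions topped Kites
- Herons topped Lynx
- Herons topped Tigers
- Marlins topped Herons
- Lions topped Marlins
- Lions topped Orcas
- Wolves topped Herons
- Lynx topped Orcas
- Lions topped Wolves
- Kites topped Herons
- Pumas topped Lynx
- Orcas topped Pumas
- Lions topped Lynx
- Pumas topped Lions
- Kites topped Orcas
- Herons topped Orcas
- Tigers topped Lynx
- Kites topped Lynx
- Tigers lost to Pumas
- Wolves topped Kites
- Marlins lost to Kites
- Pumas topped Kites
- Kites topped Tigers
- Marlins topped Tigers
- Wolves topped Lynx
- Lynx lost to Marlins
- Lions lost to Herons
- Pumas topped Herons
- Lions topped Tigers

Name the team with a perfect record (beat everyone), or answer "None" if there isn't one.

Highest win total is Pumas with 7 (out of 8 possible).
Pumas lost to Orcas, so no team went undefeated.

None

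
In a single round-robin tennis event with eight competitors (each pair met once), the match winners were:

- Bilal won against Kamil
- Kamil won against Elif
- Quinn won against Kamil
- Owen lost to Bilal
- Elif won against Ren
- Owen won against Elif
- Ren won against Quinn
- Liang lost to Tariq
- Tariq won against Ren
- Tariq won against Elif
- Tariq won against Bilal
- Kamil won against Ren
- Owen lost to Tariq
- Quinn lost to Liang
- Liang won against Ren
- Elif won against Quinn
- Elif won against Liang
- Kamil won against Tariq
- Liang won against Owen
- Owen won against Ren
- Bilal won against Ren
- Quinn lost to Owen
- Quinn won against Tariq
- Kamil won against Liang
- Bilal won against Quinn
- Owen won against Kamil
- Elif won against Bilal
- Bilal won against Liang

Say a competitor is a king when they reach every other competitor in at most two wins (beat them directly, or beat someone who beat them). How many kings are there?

6

Quinn reaches everyone (king).
Owen reaches everyone (king).
Elif reaches everyone (king).
Kamil reaches everyone (king).
Tariq reaches everyone (king).
Liang cannot reach Bilal in two steps.
Ren cannot reach Owen, Elif, Liang, Bilal in two steps.
Bilal reaches everyone (king).
Kings: Quinn, Owen, Elif, Kamil, Tariq, Bilal — 6.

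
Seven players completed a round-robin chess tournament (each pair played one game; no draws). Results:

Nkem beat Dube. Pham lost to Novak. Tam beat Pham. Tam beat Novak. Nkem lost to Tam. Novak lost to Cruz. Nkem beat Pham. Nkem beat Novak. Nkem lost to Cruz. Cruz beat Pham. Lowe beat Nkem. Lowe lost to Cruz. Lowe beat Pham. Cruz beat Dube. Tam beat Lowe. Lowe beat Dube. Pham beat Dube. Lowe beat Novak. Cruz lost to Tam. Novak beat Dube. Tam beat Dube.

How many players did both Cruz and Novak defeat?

Cruz beat: Dube, Pham, Lowe, Nkem, Novak.
Novak beat: Dube, Pham.
Both beat: Dube, Pham — 2.

2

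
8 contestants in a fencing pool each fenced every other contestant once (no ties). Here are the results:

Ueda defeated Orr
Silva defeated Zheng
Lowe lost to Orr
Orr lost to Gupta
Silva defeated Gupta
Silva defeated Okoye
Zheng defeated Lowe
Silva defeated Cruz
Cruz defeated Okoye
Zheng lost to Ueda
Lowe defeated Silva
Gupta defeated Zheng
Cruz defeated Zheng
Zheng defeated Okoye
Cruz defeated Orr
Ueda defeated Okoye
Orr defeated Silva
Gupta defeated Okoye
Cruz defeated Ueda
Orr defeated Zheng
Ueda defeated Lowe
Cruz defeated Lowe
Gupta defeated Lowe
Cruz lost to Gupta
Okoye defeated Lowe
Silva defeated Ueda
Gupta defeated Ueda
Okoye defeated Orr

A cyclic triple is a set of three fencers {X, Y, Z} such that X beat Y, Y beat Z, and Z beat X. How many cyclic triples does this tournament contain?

Win totals: Okoye 2, Orr 3, Zheng 2, Silva 5, Ueda 4, Gupta 6, Lowe 1, Cruz 5.
A fencer with w wins dominates both others in C(w,2) triples; summing gives 1 + 3 + 1 + 10 + 6 + 15 + 0 + 10 = 46 transitive triples.
Total triples C(8,3) = 56, so cyclic triples = 56 − 46 = 10.

10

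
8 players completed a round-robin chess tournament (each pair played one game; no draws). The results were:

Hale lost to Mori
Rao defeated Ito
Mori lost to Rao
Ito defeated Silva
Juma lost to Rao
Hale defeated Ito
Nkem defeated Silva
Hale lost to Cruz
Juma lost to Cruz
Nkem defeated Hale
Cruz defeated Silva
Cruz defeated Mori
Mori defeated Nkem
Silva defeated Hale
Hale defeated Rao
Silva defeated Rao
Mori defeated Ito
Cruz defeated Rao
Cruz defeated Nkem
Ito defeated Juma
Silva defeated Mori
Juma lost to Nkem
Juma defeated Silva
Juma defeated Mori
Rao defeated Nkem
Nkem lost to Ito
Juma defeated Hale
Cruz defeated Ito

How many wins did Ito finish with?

3

Ito's results: beat Silva, Nkem, Juma; lost to Hale, Mori, Rao, Cruz.
That is 3 wins.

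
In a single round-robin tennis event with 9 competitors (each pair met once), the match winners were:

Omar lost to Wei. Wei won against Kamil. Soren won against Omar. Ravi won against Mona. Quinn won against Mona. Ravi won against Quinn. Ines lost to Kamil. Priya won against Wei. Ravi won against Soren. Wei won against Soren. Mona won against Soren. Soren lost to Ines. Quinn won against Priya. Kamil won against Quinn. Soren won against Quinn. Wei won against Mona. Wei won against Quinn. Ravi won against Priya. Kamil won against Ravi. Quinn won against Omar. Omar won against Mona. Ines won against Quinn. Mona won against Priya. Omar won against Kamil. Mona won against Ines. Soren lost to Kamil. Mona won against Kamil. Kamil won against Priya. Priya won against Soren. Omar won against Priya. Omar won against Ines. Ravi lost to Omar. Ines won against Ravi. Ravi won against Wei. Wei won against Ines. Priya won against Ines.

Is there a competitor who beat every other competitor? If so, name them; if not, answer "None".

None

Highest win total is Wei with 6 (out of 8 possible).
Wei lost to Priya, Ravi, so no competitor went undefeated.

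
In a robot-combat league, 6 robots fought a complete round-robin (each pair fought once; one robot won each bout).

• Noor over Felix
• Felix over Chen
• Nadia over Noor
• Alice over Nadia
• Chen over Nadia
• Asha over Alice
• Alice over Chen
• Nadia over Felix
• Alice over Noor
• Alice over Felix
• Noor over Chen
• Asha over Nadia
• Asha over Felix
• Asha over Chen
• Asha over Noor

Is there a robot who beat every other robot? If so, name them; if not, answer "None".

Asha

Asha has 5 wins out of 5 opponents — a perfect record.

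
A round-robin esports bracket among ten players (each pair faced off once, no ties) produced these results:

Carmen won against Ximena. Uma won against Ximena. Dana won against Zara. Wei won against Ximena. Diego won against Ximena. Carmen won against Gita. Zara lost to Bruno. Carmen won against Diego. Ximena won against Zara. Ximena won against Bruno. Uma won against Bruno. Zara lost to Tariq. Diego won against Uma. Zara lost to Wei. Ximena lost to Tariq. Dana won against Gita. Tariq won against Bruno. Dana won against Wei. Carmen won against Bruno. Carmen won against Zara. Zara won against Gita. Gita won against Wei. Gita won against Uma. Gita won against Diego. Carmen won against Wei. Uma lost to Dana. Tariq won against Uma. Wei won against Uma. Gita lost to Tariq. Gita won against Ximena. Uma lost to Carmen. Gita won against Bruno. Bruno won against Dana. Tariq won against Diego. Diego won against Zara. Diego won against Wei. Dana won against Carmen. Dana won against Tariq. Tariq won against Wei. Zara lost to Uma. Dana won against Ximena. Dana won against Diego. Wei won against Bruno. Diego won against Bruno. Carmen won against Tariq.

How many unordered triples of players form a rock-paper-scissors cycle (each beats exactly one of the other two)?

12

Win totals: Bruno 2, Carmen 8, Uma 3, Diego 5, Gita 5, Dana 8, Ximena 2, Tariq 7, Zara 1, Wei 4.
A player with w wins dominates both others in C(w,2) triples; summing gives 1 + 28 + 3 + 10 + 10 + 28 + 1 + 21 + 0 + 6 = 108 transitive triples.
Total triples C(10,3) = 120, so cyclic triples = 120 − 108 = 12.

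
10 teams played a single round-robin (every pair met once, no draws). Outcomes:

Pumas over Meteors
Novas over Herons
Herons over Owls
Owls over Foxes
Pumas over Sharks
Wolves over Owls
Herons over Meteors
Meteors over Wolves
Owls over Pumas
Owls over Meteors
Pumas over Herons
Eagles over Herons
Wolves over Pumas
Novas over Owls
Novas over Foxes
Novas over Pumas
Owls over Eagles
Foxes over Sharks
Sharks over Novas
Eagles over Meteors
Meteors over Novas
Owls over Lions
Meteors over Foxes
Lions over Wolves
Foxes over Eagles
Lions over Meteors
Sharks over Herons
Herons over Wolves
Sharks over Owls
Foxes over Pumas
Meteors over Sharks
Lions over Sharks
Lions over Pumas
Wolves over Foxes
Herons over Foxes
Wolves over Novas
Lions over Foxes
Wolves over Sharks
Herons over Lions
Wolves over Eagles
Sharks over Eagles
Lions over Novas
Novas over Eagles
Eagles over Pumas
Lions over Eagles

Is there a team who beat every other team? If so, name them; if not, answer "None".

Highest win total is Lions with 7 (out of 9 possible).
Lions lost to Herons, Owls, so no team went undefeated.

None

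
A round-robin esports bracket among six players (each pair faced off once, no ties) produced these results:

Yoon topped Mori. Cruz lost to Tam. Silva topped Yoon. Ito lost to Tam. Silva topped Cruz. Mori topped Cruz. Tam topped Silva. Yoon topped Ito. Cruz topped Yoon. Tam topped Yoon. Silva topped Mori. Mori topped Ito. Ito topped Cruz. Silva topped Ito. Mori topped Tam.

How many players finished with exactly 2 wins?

Win totals: Cruz 1, Yoon 2, Mori 3, Tam 4, Silva 4, Ito 1.
Exactly 2: Yoon — 1 player.

1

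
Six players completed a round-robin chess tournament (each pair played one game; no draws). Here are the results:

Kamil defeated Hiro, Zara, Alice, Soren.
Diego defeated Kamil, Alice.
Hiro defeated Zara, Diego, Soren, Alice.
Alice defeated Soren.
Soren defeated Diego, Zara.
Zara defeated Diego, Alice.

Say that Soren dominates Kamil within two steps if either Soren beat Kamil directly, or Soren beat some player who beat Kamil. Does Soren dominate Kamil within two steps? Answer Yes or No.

Soren did not beat Kamil directly.
Soren beat Diego, Zara. Of those, Diego beat Kamil.

Yes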